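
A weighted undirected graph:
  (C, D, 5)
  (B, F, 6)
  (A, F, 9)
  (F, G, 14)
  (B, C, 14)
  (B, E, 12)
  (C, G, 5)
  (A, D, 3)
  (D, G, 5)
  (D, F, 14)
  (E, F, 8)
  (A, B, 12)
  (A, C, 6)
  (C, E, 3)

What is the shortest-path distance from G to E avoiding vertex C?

22

A few of the G→E routes:
G → D → A → B → E: 5 + 3 + 12 + 12 = 32
G → D → F → E: 5 + 14 + 8 = 27
G → D → A → F → E: 5 + 3 + 9 + 8 = 25
G → D → A → B → F → E: 5 + 3 + 12 + 6 + 8 = 34
G → F → B → E: 14 + 6 + 12 = 32
G → F → E: 14 + 8 = 22
Best route has total 22.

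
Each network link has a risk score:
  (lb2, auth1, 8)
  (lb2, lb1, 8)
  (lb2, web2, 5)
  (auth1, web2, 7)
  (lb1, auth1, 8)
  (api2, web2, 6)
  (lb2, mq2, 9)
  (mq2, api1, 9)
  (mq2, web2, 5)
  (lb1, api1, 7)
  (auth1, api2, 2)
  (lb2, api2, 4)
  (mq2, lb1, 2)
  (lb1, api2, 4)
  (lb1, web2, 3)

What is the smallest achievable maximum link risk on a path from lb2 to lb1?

Some routes from lb2 to lb1:
lb2 → web2 → lb1: max(5, 3) = 5
lb2 → api2 → web2 → mq2 → lb1: max(4, 6, 5, 2) = 6
lb2 → api2 → lb1: max(4, 4) = 4
lb2 → web2 → mq2 → lb1: max(5, 5, 2) = 5
lb2 → api2 → web2 → lb1: max(4, 6, 3) = 6
Smallest bottleneck: 4.

4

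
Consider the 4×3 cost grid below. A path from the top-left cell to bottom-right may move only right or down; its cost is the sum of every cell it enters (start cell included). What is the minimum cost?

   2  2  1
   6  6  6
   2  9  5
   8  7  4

20

One optimal route is (0,0) (0,1) (0,2) (1,2) (2,2) (3,2).
Its cost is 2 + 2 + 1 + 6 + 5 + 4 = 20.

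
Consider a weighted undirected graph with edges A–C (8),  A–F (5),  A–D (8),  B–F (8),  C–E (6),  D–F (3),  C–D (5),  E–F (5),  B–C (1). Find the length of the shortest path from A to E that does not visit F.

Paths from A to E avoiding F:
A-C-E: 8 + 6 = 14
A-D-C-E: 8 + 5 + 6 = 19
The minimum is 14.

14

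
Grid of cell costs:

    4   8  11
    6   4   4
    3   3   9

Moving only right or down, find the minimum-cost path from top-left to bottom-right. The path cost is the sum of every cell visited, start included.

Cheapest: r0c0 → r1c0 → r2c0 → r2c1 → r2c2
  4 + 6 + 3 + 3 + 9 = 25
(Top row then right column would cost 36.)

25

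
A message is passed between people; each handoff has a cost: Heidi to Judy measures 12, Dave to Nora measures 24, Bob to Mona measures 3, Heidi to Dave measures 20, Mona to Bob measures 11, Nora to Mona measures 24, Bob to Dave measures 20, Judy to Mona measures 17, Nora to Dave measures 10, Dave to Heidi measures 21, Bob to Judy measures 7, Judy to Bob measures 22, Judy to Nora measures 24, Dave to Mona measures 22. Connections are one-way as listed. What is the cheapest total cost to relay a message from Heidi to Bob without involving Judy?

53

Routes from Heidi to Bob avoiding Judy:
Heidi - Dave - Nora - Mona - Bob: 20 + 24 + 24 + 11 = 79
Heidi - Dave - Mona - Bob: 20 + 22 + 11 = 53
The minimum is 53.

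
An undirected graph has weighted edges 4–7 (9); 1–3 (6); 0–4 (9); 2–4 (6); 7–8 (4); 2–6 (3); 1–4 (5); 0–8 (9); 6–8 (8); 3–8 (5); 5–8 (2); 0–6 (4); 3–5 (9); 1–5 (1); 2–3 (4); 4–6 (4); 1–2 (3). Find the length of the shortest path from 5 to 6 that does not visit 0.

7

Comparing a few candidate routes:
5 → 1 → 2 → 6: 1 + 3 + 3 = 7
5 → 1 → 4 → 6: 1 + 5 + 4 = 10
5 → 8 → 3 → 2 → 6: 2 + 5 + 4 + 3 = 14
5 → 8 → 6: 2 + 8 = 10
5 → 1 → 3 → 2 → 6: 1 + 6 + 4 + 3 = 14
5 → 1 → 2 → 4 → 6: 1 + 3 + 6 + 4 = 14
The minimum is 7.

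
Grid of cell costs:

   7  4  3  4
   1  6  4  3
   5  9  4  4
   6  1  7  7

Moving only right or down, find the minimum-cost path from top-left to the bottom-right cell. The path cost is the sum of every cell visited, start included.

32

Best path: r0c0 -> r0c1 -> r0c2 -> r0c3 -> r1c3 -> r2c3 -> r3c3
Cost: 7 + 4 + 3 + 4 + 3 + 4 + 7 = 32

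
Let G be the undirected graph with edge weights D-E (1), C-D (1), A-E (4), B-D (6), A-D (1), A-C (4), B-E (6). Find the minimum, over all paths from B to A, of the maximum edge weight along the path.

Checking several routes:
B→E→D→C→A: max(6, 1, 1, 4) = 6
B→D→E→A: max(6, 1, 4) = 6
B→D→A: max(6, 1) = 6
B→E→A: max(6, 4) = 6
B→E→D→A: max(6, 1, 1) = 6
Smallest bottleneck: 6.

6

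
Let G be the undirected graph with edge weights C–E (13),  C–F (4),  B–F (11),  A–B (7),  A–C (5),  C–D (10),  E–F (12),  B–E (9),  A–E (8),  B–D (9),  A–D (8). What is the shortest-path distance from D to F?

Checking several routes:
D → A → B → F: 8 + 7 + 11 = 26
D → B → A → C → F: 9 + 7 + 5 + 4 = 25
D → A → C → F: 8 + 5 + 4 = 17
D → C → F: 10 + 4 = 14
D → B → F: 9 + 11 = 20
Best route has total 14.

14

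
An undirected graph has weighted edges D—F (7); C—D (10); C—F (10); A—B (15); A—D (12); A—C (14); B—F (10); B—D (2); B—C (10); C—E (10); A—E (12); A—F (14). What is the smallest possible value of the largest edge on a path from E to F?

10

Checking several routes:
E -> C -> D -> B -> F: max(10, 10, 2, 10) = 10
E -> C -> F: max(10, 10) = 10
E -> C -> D -> F: max(10, 10, 7) = 10
Smallest bottleneck: 10.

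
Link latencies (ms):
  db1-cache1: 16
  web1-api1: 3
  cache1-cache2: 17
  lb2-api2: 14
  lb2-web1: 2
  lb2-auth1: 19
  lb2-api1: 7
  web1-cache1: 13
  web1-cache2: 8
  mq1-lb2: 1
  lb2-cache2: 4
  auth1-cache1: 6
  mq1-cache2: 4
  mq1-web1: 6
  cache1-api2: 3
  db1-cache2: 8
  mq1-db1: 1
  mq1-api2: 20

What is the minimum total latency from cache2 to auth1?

Comparing a few candidate routes:
cache2 -> mq1 -> lb2 -> web1 -> cache1 -> auth1: 4 + 1 + 2 + 13 + 6 = 26
cache2 -> web1 -> cache1 -> auth1: 8 + 13 + 6 = 27
cache2 -> lb2 -> auth1: 4 + 19 = 23
cache2 -> lb2 -> web1 -> cache1 -> auth1: 4 + 2 + 13 + 6 = 25
cache2 -> mq1 -> lb2 -> auth1: 4 + 1 + 19 = 24
cache2 -> cache1 -> auth1: 17 + 6 = 23
The minimum is 23 ms.

23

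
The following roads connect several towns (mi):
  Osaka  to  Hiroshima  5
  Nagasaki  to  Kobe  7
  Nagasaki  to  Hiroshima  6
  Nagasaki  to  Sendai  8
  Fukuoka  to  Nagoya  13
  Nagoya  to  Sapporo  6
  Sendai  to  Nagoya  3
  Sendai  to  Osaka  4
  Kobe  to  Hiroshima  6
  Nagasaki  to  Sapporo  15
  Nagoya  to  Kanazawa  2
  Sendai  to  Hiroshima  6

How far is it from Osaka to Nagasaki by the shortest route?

11

Some routes from Osaka to Nagasaki:
Osaka-Hiroshima-Nagasaki: 5 + 6 = 11
Osaka-Sendai-Nagasaki: 4 + 8 = 12
Osaka-Hiroshima-Kobe-Nagasaki: 5 + 6 + 7 = 18
Osaka-Sendai-Hiroshima-Nagasaki: 4 + 6 + 6 = 16
Osaka-Sendai-Hiroshima-Kobe-Nagasaki: 4 + 6 + 6 + 7 = 23
Osaka-Hiroshima-Sendai-Nagasaki: 5 + 6 + 8 = 19
The minimum is 11 mi.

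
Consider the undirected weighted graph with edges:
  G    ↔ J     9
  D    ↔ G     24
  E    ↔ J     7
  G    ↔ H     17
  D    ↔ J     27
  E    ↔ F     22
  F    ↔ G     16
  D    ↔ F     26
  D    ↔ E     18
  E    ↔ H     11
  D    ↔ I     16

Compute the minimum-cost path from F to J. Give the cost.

25

A few of the F→J routes:
F - D - E - J: 26 + 18 + 7 = 51
F - D - G - J: 26 + 24 + 9 = 59
F - D - J: 26 + 27 = 53
F - G - H - E - J: 16 + 17 + 11 + 7 = 51
F - E - J: 22 + 7 = 29
F - G - J: 16 + 9 = 25
The minimum is 25.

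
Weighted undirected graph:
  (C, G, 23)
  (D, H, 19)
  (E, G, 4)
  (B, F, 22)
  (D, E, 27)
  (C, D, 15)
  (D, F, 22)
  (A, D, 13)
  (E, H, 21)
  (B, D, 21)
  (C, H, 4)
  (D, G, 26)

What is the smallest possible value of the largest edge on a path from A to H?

15

Checking several routes:
A→D→C→G→E→H: max(13, 15, 23, 4, 21) = 23
A→D→H: max(13, 19) = 19
A→D→C→H: max(13, 15, 4) = 15
Best route has worst link 15.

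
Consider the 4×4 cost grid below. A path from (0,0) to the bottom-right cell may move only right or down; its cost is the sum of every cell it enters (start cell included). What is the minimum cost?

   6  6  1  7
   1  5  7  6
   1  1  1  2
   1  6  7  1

13

Take (0,0) → (1,0) → (2,0) → (2,1) → (2,2) → (2,3) → (3,3) for a total of 6 + 1 + 1 + 1 + 1 + 2 + 1 = 13.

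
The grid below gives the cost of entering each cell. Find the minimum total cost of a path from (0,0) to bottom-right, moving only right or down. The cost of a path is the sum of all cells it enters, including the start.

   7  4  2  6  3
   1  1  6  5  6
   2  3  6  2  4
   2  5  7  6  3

27

Path [0,0]→[1,0]→[1,1]→[2,1]→[2,2]→[2,3]→[2,4]→[3,4]: 7 + 1 + 1 + 3 + 6 + 2 + 4 + 3 = 27.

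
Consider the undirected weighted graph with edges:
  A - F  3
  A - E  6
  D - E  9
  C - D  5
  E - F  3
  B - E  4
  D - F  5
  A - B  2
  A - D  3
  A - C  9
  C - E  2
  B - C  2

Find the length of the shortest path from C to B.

2

Checking several routes:
C→B: 2
C→D→A→B: 5 + 3 + 2 = 10
C→E→A→B: 2 + 6 + 2 = 10
C→E→F→A→B: 2 + 3 + 3 + 2 = 10
C→E→B: 2 + 4 = 6
The minimum is 2.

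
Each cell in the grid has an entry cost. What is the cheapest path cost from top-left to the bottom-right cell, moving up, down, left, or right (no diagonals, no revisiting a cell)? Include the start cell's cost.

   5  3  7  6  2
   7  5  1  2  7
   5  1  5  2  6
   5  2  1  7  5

Cheapest: (0,0) → (0,1) → (1,1) → (1,2) → (1,3) → (2,3) → (2,4) → (3,4)
  5 + 3 + 5 + 1 + 2 + 2 + 6 + 5 = 29

29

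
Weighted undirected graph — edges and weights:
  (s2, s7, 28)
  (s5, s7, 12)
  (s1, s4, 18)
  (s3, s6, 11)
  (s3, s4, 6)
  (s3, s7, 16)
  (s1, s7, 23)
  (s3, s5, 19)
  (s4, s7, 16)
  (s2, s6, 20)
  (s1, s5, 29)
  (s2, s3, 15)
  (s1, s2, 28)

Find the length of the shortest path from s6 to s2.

20

Some routes from s6 to s2:
s6 → s3 → s7 → s2: 11 + 16 + 28 = 55
s6 → s2: 20
s6 → s3 → s4 → s7 → s2: 11 + 6 + 16 + 28 = 61
s6 → s3 → s2: 11 + 15 = 26
Shortest: 20.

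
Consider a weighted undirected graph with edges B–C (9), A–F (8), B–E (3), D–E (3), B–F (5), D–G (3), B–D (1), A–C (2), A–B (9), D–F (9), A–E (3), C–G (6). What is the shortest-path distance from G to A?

8

Checking several routes:
G→D→B→F→A: 3 + 1 + 5 + 8 = 17
G→D→B→C→A: 3 + 1 + 9 + 2 = 15
G→D→B→A: 3 + 1 + 9 = 13
G→D→E→A: 3 + 3 + 3 = 9
G→D→B→E→A: 3 + 1 + 3 + 3 = 10
G→C→A: 6 + 2 = 8
Shortest: 8.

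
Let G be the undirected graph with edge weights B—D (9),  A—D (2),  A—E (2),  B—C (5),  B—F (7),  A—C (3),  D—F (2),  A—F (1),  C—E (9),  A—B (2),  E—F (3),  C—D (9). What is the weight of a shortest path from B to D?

4

Some routes from B to D:
B→A→D: 2 + 2 = 4
B→A→F→D: 2 + 1 + 2 = 5
B→A→E→F→D: 2 + 2 + 3 + 2 = 9
B→D: 9
B→F→D: 7 + 2 = 9
The minimum is 4.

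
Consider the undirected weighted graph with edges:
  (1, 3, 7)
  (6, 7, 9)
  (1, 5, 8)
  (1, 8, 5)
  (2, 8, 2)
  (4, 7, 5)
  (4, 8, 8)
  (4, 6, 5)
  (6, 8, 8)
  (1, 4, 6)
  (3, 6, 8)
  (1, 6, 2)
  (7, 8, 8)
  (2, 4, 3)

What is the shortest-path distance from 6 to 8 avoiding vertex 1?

8

Checking several routes:
6 -> 7 -> 8: 9 + 8 = 17
6 -> 8: 8
6 -> 4 -> 8: 5 + 8 = 13
6 -> 4 -> 2 -> 8: 5 + 3 + 2 = 10
Shortest: 8.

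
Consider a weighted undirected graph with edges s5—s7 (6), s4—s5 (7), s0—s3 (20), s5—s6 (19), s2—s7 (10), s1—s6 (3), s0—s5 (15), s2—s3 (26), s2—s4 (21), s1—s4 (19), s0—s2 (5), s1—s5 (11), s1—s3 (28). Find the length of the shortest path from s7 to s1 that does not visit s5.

50

Routes from s7 to s1 avoiding s5:
s7 - s2 - s3 - s1: 10 + 26 + 28 = 64
s7 - s2 - s4 - s1: 10 + 21 + 19 = 50
s7 - s2 - s0 - s3 - s1: 10 + 5 + 20 + 28 = 63
The minimum is 50.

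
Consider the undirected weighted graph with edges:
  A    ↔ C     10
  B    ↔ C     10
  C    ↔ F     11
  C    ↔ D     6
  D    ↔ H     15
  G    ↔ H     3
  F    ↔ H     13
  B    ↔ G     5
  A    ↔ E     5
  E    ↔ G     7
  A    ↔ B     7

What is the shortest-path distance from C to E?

15

Comparing a few candidate routes:
C - A - E: 10 + 5 = 15
C - B - G - E: 10 + 5 + 7 = 22
C - B - A - E: 10 + 7 + 5 = 22
C - D - H - G - E: 6 + 15 + 3 + 7 = 31
C - A - B - G - E: 10 + 7 + 5 + 7 = 29
Shortest: 15.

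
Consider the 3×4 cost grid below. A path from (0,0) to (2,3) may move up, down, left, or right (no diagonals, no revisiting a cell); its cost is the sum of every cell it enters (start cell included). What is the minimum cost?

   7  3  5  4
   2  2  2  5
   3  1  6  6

24

Path [0,0] -> [1,0] -> [1,1] -> [1,2] -> [1,3] -> [2,3]: 7 + 2 + 2 + 2 + 5 + 6 = 24.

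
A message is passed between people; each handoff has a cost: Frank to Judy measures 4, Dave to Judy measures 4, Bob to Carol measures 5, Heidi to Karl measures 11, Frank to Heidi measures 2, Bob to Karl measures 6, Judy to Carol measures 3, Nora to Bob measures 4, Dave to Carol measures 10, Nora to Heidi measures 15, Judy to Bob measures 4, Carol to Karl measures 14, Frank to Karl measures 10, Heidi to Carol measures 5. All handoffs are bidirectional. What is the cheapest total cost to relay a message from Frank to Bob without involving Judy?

12

A few of the Frank→Bob routes:
Frank -> Heidi -> Karl -> Bob: 2 + 11 + 6 = 19
Frank -> Heidi -> Carol -> Karl -> Bob: 2 + 5 + 14 + 6 = 27
Frank -> Heidi -> Carol -> Bob: 2 + 5 + 5 = 12
Frank -> Karl -> Bob: 10 + 6 = 16
Frank -> Heidi -> Nora -> Bob: 2 + 15 + 4 = 21
Best route has total 12.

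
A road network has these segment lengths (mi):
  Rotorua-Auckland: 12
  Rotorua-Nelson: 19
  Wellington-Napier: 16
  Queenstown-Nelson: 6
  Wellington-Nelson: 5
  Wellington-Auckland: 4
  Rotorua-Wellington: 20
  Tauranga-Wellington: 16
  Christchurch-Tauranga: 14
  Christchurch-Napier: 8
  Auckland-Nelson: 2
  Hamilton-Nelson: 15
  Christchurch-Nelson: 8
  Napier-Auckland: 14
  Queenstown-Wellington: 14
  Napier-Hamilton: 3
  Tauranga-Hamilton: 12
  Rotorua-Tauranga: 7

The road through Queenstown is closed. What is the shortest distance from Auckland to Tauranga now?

Some routes from Auckland to Tauranga avoiding Queenstown:
Auckland - Wellington - Tauranga: 4 + 16 = 20
Auckland - Nelson - Wellington - Tauranga: 2 + 5 + 16 = 23
Auckland - Nelson - Christchurch - Tauranga: 2 + 8 + 14 = 24
Auckland - Rotorua - Tauranga: 12 + 7 = 19
The minimum is 19 mi.

19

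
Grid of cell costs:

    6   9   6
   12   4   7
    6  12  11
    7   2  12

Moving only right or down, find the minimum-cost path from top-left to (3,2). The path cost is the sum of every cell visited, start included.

45

One optimal route is r0c0 -> r0c1 -> r1c1 -> r2c1 -> r3c1 -> r3c2.
Its cost is 6 + 9 + 4 + 12 + 2 + 12 = 45.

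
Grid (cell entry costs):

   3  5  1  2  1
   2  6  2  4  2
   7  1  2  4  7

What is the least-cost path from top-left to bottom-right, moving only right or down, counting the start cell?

Best path: (0,0) (0,1) (0,2) (0,3) (0,4) (1,4) (2,4)
Cost: 3 + 5 + 1 + 2 + 1 + 2 + 7 = 21

21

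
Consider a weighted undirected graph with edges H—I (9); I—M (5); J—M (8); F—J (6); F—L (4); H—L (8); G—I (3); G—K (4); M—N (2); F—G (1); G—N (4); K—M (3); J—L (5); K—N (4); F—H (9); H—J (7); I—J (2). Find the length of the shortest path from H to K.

A few of the H→K routes:
H → I → G → K: 9 + 3 + 4 = 16
H → F → G → K: 9 + 1 + 4 = 14
H → J → I → G → K: 7 + 2 + 3 + 4 = 16
Best route has total 14.

14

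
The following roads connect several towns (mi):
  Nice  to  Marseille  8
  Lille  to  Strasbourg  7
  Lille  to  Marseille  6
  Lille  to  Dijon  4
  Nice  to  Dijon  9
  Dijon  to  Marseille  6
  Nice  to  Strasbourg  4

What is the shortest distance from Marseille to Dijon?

6

Checking several routes:
Marseille→Dijon: 6
Marseille→Nice→Dijon: 8 + 9 = 17
Marseille→Lille→Dijon: 6 + 4 = 10
Shortest: 6 mi.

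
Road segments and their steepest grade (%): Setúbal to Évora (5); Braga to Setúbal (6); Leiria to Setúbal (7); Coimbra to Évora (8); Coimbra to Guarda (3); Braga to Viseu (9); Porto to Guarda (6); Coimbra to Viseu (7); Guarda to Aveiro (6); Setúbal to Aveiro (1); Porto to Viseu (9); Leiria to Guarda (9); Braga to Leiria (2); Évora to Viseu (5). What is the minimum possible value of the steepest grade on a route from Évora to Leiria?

Some routes from Évora to Leiria:
Évora→Coimbra→Guarda→Aveiro→Setúbal→Leiria: max(8, 3, 6, 1, 7) = 8
Évora→Viseu→Coimbra→Guarda→Aveiro→Setúbal→Braga→Leiria: max(5, 7, 3, 6, 1, 6, 2) = 7
Évora→Viseu→Coimbra→Guarda→Aveiro→Setúbal→Leiria: max(5, 7, 3, 6, 1, 7) = 7
Évora→Setúbal→Leiria: max(5, 7) = 7
Évora→Setúbal→Braga→Leiria: max(5, 6, 2) = 6
Best route has worst link 6%.

6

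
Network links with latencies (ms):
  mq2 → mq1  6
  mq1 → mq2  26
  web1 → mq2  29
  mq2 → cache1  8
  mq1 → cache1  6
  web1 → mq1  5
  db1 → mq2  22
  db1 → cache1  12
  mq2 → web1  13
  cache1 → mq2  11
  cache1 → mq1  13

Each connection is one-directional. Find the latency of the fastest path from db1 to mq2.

Paths from db1 to mq2:
db1 → mq2: 22
db1 → cache1 → mq2: 12 + 11 = 23
db1 → cache1 → mq1 → mq2: 12 + 13 + 26 = 51
Best route has total 22 ms.

22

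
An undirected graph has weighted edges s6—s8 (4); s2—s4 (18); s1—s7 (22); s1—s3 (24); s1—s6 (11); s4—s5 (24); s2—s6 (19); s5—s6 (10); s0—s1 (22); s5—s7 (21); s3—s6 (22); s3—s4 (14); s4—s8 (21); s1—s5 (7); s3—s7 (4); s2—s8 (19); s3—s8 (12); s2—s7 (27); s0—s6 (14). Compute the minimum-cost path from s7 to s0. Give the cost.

Checking several routes:
s7 -> s3 -> s6 -> s0: 4 + 22 + 14 = 40
s7 -> s1 -> s0: 22 + 22 = 44
s7 -> s5 -> s6 -> s0: 21 + 10 + 14 = 45
s7 -> s1 -> s6 -> s0: 22 + 11 + 14 = 47
s7 -> s3 -> s8 -> s6 -> s0: 4 + 12 + 4 + 14 = 34
Shortest: 34.

34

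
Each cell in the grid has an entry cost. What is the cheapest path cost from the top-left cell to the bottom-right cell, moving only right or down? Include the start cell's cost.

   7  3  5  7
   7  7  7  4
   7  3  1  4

25

Best path: (0,0) -> (0,1) -> (1,1) -> (2,1) -> (2,2) -> (2,3)
Cost: 7 + 3 + 7 + 3 + 1 + 4 = 25
For comparison, the top-then-right route costs 30.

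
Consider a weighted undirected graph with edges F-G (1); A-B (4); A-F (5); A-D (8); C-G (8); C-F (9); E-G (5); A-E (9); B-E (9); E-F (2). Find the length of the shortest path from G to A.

6

Checking several routes:
G→E→A: 5 + 9 = 14
G→E→F→A: 5 + 2 + 5 = 12
G→F→A: 1 + 5 = 6
G→F→E→A: 1 + 2 + 9 = 12
Best route has total 6.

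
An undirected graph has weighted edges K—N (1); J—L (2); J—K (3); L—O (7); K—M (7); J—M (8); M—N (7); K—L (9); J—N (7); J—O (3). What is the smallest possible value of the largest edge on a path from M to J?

7

Comparing a few candidate routes:
M → K → N → J: max(7, 1, 7) = 7
M → N → J: max(7, 7) = 7
M → K → J: max(7, 3) = 7
M → N → K → L → J: max(7, 1, 9, 2) = 9
M → J: max(8) = 8
M → N → K → J: max(7, 1, 3) = 7
Smallest bottleneck: 7.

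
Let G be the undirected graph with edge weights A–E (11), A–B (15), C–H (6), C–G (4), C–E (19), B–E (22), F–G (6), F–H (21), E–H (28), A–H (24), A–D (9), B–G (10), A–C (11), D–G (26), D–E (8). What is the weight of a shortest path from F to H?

Comparing a few candidate routes:
F -> H: 21
F -> G -> C -> H: 6 + 4 + 6 = 16
F -> G -> C -> A -> H: 6 + 4 + 11 + 24 = 45
F -> G -> B -> A -> C -> H: 6 + 10 + 15 + 11 + 6 = 48
Best route has total 16.

16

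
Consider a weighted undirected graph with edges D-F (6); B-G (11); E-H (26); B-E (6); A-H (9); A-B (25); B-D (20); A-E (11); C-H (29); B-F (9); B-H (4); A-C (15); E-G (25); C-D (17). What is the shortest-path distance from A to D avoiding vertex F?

Comparing a few candidate routes:
A-H-B-D: 9 + 4 + 20 = 33
A-C-D: 15 + 17 = 32
A-E-B-D: 11 + 6 + 20 = 37
Shortest: 32.

32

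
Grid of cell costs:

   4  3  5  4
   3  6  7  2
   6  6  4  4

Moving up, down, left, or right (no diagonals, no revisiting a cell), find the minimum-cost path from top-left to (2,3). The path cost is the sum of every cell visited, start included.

22

Path [0,0]→[0,1]→[0,2]→[0,3]→[1,3]→[2,3]: 4 + 3 + 5 + 4 + 2 + 4 = 22.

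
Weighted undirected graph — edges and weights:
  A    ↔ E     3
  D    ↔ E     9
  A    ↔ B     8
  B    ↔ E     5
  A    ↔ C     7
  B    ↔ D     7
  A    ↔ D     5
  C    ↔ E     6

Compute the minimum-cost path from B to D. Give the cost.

7

Some routes from B to D:
B - A - D: 8 + 5 = 13
B - E - D: 5 + 9 = 14
B - A - E - D: 8 + 3 + 9 = 20
B - E - A - D: 5 + 3 + 5 = 13
B - D: 7
Shortest: 7.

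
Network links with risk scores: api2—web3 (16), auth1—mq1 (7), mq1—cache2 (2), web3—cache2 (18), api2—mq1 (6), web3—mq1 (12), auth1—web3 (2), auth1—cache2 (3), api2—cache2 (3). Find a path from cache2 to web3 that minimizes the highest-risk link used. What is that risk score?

Some routes from cache2 to web3:
cache2 -> auth1 -> web3: max(3, 2) = 3
cache2 -> api2 -> mq1 -> auth1 -> web3: max(3, 6, 7, 2) = 7
cache2 -> api2 -> mq1 -> web3: max(3, 6, 12) = 12
cache2 -> mq1 -> web3: max(2, 12) = 12
cache2 -> mq1 -> auth1 -> web3: max(2, 7, 2) = 7
The minimum achievable maximum is 3.

3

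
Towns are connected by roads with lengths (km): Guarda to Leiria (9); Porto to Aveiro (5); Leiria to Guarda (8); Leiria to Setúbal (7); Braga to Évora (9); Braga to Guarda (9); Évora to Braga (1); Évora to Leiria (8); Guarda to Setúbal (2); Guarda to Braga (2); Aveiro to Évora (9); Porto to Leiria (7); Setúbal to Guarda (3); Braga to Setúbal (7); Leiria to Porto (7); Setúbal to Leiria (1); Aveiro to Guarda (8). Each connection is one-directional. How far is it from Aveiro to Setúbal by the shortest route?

10

Some routes from Aveiro to Setúbal:
Aveiro-Guarda-Setúbal: 8 + 2 = 10
Aveiro-Évora-Braga-Guarda-Setúbal: 9 + 1 + 9 + 2 = 21
Aveiro-Guarda-Braga-Setúbal: 8 + 2 + 7 = 17
Aveiro-Évora-Braga-Setúbal: 9 + 1 + 7 = 17
Shortest: 10 km.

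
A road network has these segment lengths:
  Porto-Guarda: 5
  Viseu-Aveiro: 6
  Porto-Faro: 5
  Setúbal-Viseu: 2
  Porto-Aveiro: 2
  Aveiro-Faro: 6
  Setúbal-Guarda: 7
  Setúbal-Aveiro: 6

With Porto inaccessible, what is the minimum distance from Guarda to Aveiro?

13

Candidate routes:
Guarda - Setúbal - Aveiro: 7 + 6 = 13
Guarda - Setúbal - Viseu - Aveiro: 7 + 2 + 6 = 15
The minimum is 13.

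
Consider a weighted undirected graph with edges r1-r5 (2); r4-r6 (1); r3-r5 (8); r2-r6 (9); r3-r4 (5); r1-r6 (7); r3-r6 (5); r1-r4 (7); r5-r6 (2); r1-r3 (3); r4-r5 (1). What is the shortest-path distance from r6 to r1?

A few of the r6→r1 routes:
r6 → r4 → r5 → r1: 1 + 1 + 2 = 4
r6 → r4 → r1: 1 + 7 = 8
r6 → r1: 7
r6 → r5 → r1: 2 + 2 = 4
r6 → r3 → r1: 5 + 3 = 8
The minimum is 4.

4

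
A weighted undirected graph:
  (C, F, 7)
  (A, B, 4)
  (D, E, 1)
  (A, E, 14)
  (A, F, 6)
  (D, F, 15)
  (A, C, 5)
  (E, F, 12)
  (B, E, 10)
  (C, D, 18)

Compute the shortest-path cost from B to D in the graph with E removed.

Paths from B to D avoiding E:
B-A-C-F-D: 4 + 5 + 7 + 15 = 31
B-A-F-D: 4 + 6 + 15 = 25
B-A-C-D: 4 + 5 + 18 = 27
B-A-F-C-D: 4 + 6 + 7 + 18 = 35
Shortest: 25.

25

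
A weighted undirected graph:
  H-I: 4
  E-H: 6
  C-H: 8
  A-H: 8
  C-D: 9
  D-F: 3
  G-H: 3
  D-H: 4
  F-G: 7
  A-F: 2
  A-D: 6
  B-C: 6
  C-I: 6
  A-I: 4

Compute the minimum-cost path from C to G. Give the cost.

11

Checking several routes:
C→I→H→G: 6 + 4 + 3 = 13
C→H→G: 8 + 3 = 11
C→D→H→G: 9 + 4 + 3 = 16
C→I→A→F→G: 6 + 4 + 2 + 7 = 19
The minimum is 11.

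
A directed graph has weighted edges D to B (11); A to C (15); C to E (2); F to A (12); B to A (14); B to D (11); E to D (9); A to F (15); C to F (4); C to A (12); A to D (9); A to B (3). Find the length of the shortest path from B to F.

29

Candidate routes:
B → A → C → F: 14 + 15 + 4 = 33
B → A → F: 14 + 15 = 29
Best route has total 29.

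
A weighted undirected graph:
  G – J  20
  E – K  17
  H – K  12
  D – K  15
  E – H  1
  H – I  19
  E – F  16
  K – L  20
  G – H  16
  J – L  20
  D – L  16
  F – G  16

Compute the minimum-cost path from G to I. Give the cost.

Comparing a few candidate routes:
G - H - I: 16 + 19 = 35
G - F - E - K - H - I: 16 + 16 + 17 + 12 + 19 = 80
G - F - E - H - I: 16 + 16 + 1 + 19 = 52
Shortest: 35.

35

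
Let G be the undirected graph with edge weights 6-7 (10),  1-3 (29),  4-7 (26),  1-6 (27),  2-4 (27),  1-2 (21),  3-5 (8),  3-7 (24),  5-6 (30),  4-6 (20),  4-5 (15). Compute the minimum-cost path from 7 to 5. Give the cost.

Comparing a few candidate routes:
7 - 3 - 5: 24 + 8 = 32
7 - 6 - 1 - 3 - 5: 10 + 27 + 29 + 8 = 74
7 - 6 - 5: 10 + 30 = 40
7 - 4 - 6 - 5: 26 + 20 + 30 = 76
7 - 6 - 4 - 5: 10 + 20 + 15 = 45
7 - 4 - 5: 26 + 15 = 41
Shortest: 32.

32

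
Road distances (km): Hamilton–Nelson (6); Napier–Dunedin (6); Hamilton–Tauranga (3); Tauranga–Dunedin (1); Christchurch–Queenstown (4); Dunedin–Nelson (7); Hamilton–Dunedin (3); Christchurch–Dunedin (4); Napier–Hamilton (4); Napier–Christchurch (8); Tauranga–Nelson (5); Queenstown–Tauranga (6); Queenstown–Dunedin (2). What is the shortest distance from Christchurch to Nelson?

10

Comparing a few candidate routes:
Christchurch - Queenstown - Dunedin - Tauranga - Nelson: 4 + 2 + 1 + 5 = 12
Christchurch - Queenstown - Dunedin - Nelson: 4 + 2 + 7 = 13
Christchurch - Dunedin - Hamilton - Nelson: 4 + 3 + 6 = 13
Christchurch - Dunedin - Nelson: 4 + 7 = 11
Christchurch - Dunedin - Tauranga - Hamilton - Nelson: 4 + 1 + 3 + 6 = 14
Christchurch - Dunedin - Tauranga - Nelson: 4 + 1 + 5 = 10
The minimum is 10 km.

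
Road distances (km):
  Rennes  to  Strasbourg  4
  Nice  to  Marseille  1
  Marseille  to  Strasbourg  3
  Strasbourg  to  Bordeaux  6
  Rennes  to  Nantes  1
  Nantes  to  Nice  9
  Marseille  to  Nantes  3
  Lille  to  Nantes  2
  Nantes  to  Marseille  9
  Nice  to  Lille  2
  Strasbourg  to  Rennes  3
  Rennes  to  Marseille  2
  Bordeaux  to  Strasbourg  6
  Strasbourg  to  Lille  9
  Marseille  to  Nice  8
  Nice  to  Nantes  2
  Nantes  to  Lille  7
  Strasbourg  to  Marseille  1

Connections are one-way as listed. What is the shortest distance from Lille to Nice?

11

Candidate routes:
Lille - Nantes - Marseille - Nice: 2 + 9 + 8 = 19
Lille - Nantes - Nice: 2 + 9 = 11
The minimum is 11 km.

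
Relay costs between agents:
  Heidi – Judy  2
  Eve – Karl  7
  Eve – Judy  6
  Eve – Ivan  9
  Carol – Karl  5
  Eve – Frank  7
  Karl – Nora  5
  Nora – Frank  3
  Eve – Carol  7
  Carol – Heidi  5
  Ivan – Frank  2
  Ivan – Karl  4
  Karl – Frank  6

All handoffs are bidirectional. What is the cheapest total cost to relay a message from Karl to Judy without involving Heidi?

Some routes from Karl to Judy avoiding Heidi:
Karl→Frank→Eve→Judy: 6 + 7 + 6 = 19
Karl→Carol→Eve→Judy: 5 + 7 + 6 = 18
Karl→Eve→Judy: 7 + 6 = 13
Karl→Ivan→Frank→Eve→Judy: 4 + 2 + 7 + 6 = 19
Shortest: 13.

13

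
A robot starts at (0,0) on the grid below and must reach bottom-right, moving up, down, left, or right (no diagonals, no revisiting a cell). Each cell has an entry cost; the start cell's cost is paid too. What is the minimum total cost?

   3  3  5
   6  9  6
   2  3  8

22

Path [0,0] → [1,0] → [2,0] → [2,1] → [2,2]: 3 + 6 + 2 + 3 + 8 = 22.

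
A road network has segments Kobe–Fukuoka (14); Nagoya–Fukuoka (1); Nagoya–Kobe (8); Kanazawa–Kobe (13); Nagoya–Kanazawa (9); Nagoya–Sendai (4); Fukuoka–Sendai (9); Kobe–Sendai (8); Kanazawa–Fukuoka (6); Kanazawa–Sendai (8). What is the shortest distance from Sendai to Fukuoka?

A few of the Sendai→Fukuoka routes:
Sendai→Nagoya→Fukuoka: 4 + 1 = 5
Sendai→Fukuoka: 9
Sendai→Kanazawa→Nagoya→Fukuoka: 8 + 9 + 1 = 18
Sendai→Kanazawa→Fukuoka: 8 + 6 = 14
Sendai→Kobe→Nagoya→Fukuoka: 8 + 8 + 1 = 17
Best route has total 5 mi.

5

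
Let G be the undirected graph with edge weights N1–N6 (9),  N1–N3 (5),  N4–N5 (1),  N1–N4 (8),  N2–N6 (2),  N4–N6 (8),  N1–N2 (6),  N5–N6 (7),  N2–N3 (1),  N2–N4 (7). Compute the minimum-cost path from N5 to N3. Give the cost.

9

Some routes from N5 to N3:
N5 → N4 → N6 → N2 → N3: 1 + 8 + 2 + 1 = 12
N5 → N4 → N2 → N3: 1 + 7 + 1 = 9
N5 → N4 → N1 → N2 → N3: 1 + 8 + 6 + 1 = 16
N5 → N4 → N1 → N3: 1 + 8 + 5 = 14
N5 → N6 → N2 → N3: 7 + 2 + 1 = 10
Best route has total 9.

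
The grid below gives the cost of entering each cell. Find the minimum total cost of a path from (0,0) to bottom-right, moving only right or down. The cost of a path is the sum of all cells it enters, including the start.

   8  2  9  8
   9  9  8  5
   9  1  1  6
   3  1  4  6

31

One optimal route is (0,0) -> (0,1) -> (1,1) -> (2,1) -> (2,2) -> (3,2) -> (3,3).
Its cost is 8 + 2 + 9 + 1 + 1 + 4 + 6 = 31.
(Top row then right column would cost 44.)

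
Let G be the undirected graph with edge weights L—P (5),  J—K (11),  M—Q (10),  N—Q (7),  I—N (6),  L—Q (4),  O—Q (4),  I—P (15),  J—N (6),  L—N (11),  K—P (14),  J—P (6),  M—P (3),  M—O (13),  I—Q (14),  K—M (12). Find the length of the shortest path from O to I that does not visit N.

A few of the O→I routes:
O - M - P - I: 13 + 3 + 15 = 31
O - Q - I: 4 + 14 = 18
O - Q - L - P - I: 4 + 4 + 5 + 15 = 28
The minimum is 18.

18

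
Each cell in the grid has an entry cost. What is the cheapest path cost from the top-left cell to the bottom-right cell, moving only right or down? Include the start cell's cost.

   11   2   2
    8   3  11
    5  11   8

Take [0,0] [0,1] [0,2] [1,2] [2,2] for a total of 11 + 2 + 2 + 11 + 8 = 34.

34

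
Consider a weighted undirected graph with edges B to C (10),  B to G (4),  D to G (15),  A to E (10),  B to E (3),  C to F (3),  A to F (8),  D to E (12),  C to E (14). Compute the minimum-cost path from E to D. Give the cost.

Routes from E to D:
E -> D: 12
E -> B -> G -> D: 3 + 4 + 15 = 22
E -> A -> F -> C -> B -> G -> D: 10 + 8 + 3 + 10 + 4 + 15 = 50
E -> C -> B -> G -> D: 14 + 10 + 4 + 15 = 43
Shortest: 12.

12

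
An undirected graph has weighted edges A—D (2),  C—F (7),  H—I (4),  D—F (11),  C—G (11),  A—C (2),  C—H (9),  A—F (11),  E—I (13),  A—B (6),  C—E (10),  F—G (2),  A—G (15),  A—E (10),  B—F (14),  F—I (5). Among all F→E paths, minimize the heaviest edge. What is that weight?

A few of the F→E routes:
F → C → A → E: max(7, 2, 10) = 10
F → I → H → C → E: max(5, 4, 9, 10) = 10
F → C → E: max(7, 10) = 10
F → D → A → E: max(11, 2, 10) = 11
F → I → H → C → A → E: max(5, 4, 9, 2, 10) = 10
Best route has worst link 10.

10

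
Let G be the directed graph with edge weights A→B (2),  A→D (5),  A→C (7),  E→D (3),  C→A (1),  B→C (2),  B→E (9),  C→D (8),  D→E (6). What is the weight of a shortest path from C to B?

Paths from C to B:
C-A-B: 1 + 2 = 3
Best route has total 3.

3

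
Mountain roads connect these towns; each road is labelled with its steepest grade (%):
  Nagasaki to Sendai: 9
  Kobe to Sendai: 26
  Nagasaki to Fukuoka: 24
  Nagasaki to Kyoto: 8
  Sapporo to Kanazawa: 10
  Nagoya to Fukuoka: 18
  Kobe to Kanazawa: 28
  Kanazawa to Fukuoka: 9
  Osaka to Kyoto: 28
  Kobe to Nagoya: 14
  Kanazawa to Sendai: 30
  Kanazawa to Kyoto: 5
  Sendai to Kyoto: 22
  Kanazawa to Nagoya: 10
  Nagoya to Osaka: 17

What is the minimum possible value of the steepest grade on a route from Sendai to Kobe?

Some routes from Sendai to Kobe:
Sendai → Nagasaki → Kyoto → Kanazawa → Fukuoka → Nagoya → Kobe: max(9, 8, 5, 9, 18, 14) = 18
Sendai → Kyoto → Nagasaki → Fukuoka → Nagoya → Kobe: max(22, 8, 24, 18, 14) = 24
Sendai → Nagasaki → Kyoto → Kanazawa → Nagoya → Kobe: max(9, 8, 5, 10, 14) = 14
Sendai → Kyoto → Kanazawa → Nagoya → Kobe: max(22, 5, 10, 14) = 22
Sendai → Kyoto → Nagasaki → Fukuoka → Kanazawa → Nagoya → Kobe: max(22, 8, 24, 9, 10, 14) = 24
Sendai → Kyoto → Kanazawa → Fukuoka → Nagoya → Kobe: max(22, 5, 9, 18, 14) = 22
The minimum achievable maximum is 14%.

14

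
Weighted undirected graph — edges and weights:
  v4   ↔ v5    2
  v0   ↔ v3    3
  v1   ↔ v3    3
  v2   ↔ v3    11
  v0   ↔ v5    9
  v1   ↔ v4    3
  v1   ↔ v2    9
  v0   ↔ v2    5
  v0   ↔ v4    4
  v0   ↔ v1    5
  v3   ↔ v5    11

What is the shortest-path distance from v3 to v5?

Checking several routes:
v3-v5: 11
v3-v0-v5: 3 + 9 = 12
v3-v0-v1-v4-v5: 3 + 5 + 3 + 2 = 13
v3-v1-v0-v4-v5: 3 + 5 + 4 + 2 = 14
v3-v1-v4-v5: 3 + 3 + 2 = 8
v3-v0-v4-v5: 3 + 4 + 2 = 9
Shortest: 8.

8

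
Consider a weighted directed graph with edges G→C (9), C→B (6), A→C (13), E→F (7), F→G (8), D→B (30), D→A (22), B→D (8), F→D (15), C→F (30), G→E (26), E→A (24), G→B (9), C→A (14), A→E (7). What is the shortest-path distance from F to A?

Routes from F to A:
F→G→E→A: 8 + 26 + 24 = 58
F→D→A: 15 + 22 = 37
F→G→B→D→A: 8 + 9 + 8 + 22 = 47
F→G→C→A: 8 + 9 + 14 = 31
F→G→C→B→D→A: 8 + 9 + 6 + 8 + 22 = 53
Best route has total 31.

31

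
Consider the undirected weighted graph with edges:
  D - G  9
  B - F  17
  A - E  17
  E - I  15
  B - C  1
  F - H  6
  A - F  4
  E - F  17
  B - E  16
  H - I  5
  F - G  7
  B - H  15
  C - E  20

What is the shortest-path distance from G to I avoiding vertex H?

39

Checking several routes:
G -> F -> B -> E -> I: 7 + 17 + 16 + 15 = 55
G -> F -> E -> I: 7 + 17 + 15 = 39
G -> F -> A -> E -> I: 7 + 4 + 17 + 15 = 43
Best route has total 39.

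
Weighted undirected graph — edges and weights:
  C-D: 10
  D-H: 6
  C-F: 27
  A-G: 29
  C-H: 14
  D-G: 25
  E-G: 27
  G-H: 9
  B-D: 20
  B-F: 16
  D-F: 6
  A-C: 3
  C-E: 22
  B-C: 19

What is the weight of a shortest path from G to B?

A few of the G→B routes:
G -> D -> F -> B: 25 + 6 + 16 = 47
G -> H -> D -> F -> B: 9 + 6 + 6 + 16 = 37
G -> H -> D -> C -> B: 9 + 6 + 10 + 19 = 44
G -> D -> B: 25 + 20 = 45
G -> H -> D -> B: 9 + 6 + 20 = 35
G -> H -> C -> B: 9 + 14 + 19 = 42
Best route has total 35.

35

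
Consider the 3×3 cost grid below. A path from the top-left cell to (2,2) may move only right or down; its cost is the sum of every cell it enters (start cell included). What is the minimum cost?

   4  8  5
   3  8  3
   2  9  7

25

Cheapest: (0,0)→(1,0)→(1,1)→(1,2)→(2,2)
  4 + 3 + 8 + 3 + 7 = 25
For comparison, the top-then-right route costs 27.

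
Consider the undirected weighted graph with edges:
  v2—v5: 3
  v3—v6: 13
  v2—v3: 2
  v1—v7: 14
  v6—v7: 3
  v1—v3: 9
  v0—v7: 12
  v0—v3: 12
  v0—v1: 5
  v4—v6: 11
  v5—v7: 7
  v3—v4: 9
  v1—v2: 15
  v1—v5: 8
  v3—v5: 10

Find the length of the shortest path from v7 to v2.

Checking several routes:
v7 - v6 - v4 - v3 - v2: 3 + 11 + 9 + 2 = 25
v7 - v6 - v3 - v2: 3 + 13 + 2 = 18
v7 - v5 - v2: 7 + 3 = 10
v7 - v1 - v3 - v2: 14 + 9 + 2 = 25
v7 - v5 - v3 - v2: 7 + 10 + 2 = 19
Shortest: 10.

10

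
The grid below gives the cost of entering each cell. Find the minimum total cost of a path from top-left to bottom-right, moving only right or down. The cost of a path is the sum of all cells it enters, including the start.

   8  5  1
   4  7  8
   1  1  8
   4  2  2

Take r0c0 -> r1c0 -> r2c0 -> r2c1 -> r3c1 -> r3c2 for a total of 8 + 4 + 1 + 1 + 2 + 2 = 18.
For comparison, the top-then-right route costs 32.

18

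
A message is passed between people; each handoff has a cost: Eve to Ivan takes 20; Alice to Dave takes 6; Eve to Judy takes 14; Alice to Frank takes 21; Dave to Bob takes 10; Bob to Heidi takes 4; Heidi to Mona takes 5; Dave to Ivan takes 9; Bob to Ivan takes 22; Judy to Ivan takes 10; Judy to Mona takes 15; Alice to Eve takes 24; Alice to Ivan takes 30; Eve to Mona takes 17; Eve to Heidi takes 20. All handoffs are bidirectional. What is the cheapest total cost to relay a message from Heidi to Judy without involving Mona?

33

Checking several routes:
Heidi - Bob - Dave - Ivan - Judy: 4 + 10 + 9 + 10 = 33
Heidi - Bob - Ivan - Judy: 4 + 22 + 10 = 36
Heidi - Eve - Judy: 20 + 14 = 34
Best route has total 33.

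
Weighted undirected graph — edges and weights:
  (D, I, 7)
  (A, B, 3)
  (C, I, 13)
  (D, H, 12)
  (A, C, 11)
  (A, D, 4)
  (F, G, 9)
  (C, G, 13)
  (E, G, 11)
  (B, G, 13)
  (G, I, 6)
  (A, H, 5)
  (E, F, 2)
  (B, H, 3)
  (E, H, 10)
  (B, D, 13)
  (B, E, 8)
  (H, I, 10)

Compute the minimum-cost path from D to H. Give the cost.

Comparing a few candidate routes:
D→A→H: 4 + 5 = 9
D→A→B→H: 4 + 3 + 3 = 10
D→H: 12
D→B→H: 13 + 3 = 16
Best route has total 9.

9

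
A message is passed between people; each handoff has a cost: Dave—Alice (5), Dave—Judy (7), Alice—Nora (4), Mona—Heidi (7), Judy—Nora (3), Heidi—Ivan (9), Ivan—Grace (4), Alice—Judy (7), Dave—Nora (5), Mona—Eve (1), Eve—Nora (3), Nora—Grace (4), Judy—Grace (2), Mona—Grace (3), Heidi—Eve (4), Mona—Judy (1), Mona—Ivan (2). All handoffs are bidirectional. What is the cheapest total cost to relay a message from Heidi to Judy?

6

Some routes from Heidi to Judy:
Heidi→Eve→Mona→Judy: 4 + 1 + 1 = 6
Heidi→Eve→Mona→Grace→Judy: 4 + 1 + 3 + 2 = 10
Heidi→Eve→Nora→Judy: 4 + 3 + 3 = 10
Heidi→Mona→Judy: 7 + 1 = 8
Heidi→Mona→Grace→Judy: 7 + 3 + 2 = 12
The minimum is 6.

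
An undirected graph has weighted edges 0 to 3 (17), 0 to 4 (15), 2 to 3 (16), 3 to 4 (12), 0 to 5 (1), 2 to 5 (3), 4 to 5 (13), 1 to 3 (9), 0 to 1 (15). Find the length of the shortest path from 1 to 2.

Comparing a few candidate routes:
1 - 3 - 4 - 0 - 5 - 2: 9 + 12 + 15 + 1 + 3 = 40
1 - 3 - 2: 9 + 16 = 25
1 - 0 - 5 - 2: 15 + 1 + 3 = 19
1 - 3 - 4 - 5 - 2: 9 + 12 + 13 + 3 = 37
1 - 3 - 0 - 5 - 2: 9 + 17 + 1 + 3 = 30
Shortest: 19.

19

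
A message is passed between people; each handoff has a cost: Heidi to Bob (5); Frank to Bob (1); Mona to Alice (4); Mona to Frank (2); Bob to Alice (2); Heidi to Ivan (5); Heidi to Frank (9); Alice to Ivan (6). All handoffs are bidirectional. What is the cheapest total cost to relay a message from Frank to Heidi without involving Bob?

9

Paths from Frank to Heidi avoiding Bob:
Frank→Heidi: 9
Frank→Mona→Alice→Ivan→Heidi: 2 + 4 + 6 + 5 = 17
The minimum is 9.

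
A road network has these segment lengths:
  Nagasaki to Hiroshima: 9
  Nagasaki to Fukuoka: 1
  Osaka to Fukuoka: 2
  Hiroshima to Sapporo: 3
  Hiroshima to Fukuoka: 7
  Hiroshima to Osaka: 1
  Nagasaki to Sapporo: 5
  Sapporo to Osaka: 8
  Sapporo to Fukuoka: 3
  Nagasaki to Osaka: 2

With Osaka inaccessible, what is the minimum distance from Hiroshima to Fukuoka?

6

Comparing a few candidate routes:
Hiroshima→Fukuoka: 7
Hiroshima→Sapporo→Nagasaki→Fukuoka: 3 + 5 + 1 = 9
Hiroshima→Sapporo→Fukuoka: 3 + 3 = 6
Shortest: 6.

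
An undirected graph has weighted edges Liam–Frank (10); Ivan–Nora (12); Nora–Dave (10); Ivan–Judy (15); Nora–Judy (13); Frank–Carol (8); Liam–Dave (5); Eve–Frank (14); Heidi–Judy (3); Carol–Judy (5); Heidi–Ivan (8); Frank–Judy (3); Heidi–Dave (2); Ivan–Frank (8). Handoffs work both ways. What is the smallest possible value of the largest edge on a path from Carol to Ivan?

8

Some routes from Carol to Ivan:
Carol - Judy - Heidi - Dave - Liam - Frank - Ivan: max(5, 3, 2, 5, 10, 8) = 10
Carol - Judy - Frank - Liam - Dave - Heidi - Ivan: max(5, 3, 10, 5, 2, 8) = 10
Carol - Frank - Ivan: max(8, 8) = 8
Carol - Judy - Frank - Ivan: max(5, 3, 8) = 8
Carol - Judy - Heidi - Ivan: max(5, 3, 8) = 8
Carol - Frank - Judy - Heidi - Ivan: max(8, 3, 3, 8) = 8
The minimum achievable maximum is 8.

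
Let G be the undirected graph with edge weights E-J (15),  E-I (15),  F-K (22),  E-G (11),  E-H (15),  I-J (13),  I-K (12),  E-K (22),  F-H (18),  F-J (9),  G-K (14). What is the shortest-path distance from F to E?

24

Some routes from F to E:
F → J → E: 9 + 15 = 24
F → H → E: 18 + 15 = 33
F → J → I → E: 9 + 13 + 15 = 37
Shortest: 24.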